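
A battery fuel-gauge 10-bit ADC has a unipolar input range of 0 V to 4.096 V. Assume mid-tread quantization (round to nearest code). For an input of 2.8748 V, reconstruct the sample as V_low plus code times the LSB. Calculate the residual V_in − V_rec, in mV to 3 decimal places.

One LSB is 4.096 V / 1024 = 4.000 mV.
(2.8748 − 0)/0.004 = 718.7000; round gives code 719.
Reconstructed: 2.876 V.
V_in − V_rec = -0.0012 V = -1.200 mV.

-1.200 mV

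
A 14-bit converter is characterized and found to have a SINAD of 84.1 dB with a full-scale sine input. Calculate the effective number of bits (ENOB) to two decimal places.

ENOB = (SINAD − 1.76) / 6.02 = (84.1 − 1.76)/6.02 = 13.678.

13.68 bits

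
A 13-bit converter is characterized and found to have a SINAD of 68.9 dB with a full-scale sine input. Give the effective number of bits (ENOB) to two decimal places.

ENOB = (SINAD − 1.76) / 6.02 = (68.9 − 1.76)/6.02 = 11.153.

11.15 bits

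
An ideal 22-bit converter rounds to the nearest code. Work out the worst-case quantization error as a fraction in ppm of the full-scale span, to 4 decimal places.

Rounding → worst-case error = ½ LSB = V_FS/2^23, so 1e+06/8388608 = 0.119209 ppm of full scale.

0.1192 ppm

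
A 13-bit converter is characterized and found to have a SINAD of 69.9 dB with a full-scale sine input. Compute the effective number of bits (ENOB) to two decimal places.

ENOB = (SINAD − 1.76) / 6.02 = (69.9 − 1.76)/6.02 = 11.319.

11.32 bits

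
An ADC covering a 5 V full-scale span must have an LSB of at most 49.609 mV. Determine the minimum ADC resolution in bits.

Number of steps required ≥ 5 V / 49.609 mV = 100.79.
Need 2^N ≥ 100.79; 2^6 = 64, 2^7 = 128.
Minimum N = 7.

7 bits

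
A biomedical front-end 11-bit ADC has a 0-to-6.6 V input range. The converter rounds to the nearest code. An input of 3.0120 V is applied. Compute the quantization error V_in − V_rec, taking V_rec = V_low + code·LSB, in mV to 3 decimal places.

-1.184 mV

LSB = 6.6/2^11 = 3.223 mV.
Scaled input = 934.6327 LSBs, so code = 935.
Code 935 maps back to 0 + 935×0.00322266 V = 3.0131836 V.
Error = 3.0120 − 3.0131836 = -0.00118359 V = -1.184 mV.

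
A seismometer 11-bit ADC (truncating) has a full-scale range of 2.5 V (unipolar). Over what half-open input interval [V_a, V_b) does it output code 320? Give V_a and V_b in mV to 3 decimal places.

LSB = 2.5/2^11 = 1.221 mV.
V_a = V_low + 320·LSB = 0.390625 V; V_b = V_low + 321·LSB = 0.391846 V.

[390.625 mV, 391.846 mV)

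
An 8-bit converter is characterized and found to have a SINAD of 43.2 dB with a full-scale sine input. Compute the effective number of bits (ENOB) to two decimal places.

ENOB = (SINAD − 1.76) / 6.02 = (43.2 − 1.76)/6.02 = 6.884.

6.88 bits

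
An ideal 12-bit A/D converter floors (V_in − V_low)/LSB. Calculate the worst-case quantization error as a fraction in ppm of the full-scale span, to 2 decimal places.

Truncating → worst-case error = 1 LSB = V_FS/2^12, so 1e+06/4096 = 244.141 ppm of full scale.

244.14 ppm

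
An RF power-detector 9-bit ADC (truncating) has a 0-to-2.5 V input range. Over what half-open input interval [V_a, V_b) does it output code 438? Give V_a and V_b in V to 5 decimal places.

[2.13867 V, 2.14355 V)

LSB = 2.5/2^9 = 4.883 mV.
V_a = V_low + 438·LSB = 2.13867 V; V_b = V_low + 439·LSB = 2.14355 V.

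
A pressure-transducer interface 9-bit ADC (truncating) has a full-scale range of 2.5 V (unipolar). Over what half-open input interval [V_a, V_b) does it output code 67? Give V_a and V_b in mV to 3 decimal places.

[327.148 mV, 332.031 mV)

LSB = 2.5/2^9 = 4.883 mV.
V_a = V_low + 67·LSB = 0.327148 V; V_b = V_low + 68·LSB = 0.332031 V.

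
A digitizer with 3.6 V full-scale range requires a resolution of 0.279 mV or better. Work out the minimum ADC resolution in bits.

Number of steps required ≥ 3.6 V / 0.279 mV = 12903.23.
Need 2^N ≥ 12903.23; 2^13 = 8192, 2^14 = 16384.
Minimum N = 14.

14 bits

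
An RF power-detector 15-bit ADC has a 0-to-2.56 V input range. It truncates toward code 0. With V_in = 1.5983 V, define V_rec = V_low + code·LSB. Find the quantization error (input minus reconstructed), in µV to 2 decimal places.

One LSB is 2.56 V / 32768 = 78.12 µV.
(1.5983 − 0)/7.8125e-05 = 20458.2400; ⌊·⌋ gives code 20458.
V_rec = 0 + 20458·7.8125e-05 = 1.5982813 V.
Difference: 1.875e-05 V → 18.75 µV.

18.75 µV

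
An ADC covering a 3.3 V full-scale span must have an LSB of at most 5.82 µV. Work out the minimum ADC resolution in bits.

Number of steps required ≥ 3.3 V / 5.82 µV = 567010.31.
Need 2^N ≥ 567010.31; 2^19 = 524288, 2^20 = 1048576.
Minimum N = 20.

20 bits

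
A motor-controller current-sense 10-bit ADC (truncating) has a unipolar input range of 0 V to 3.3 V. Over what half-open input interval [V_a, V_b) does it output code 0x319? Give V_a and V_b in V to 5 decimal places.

[2.55557 V, 2.55879 V)

LSB = 3.3/2^10 = 3.223 mV.
Code 0x319 = 793 decimal.
V_a = V_low + 793·LSB = 2.55557 V; V_b = V_low + 794·LSB = 2.55879 V.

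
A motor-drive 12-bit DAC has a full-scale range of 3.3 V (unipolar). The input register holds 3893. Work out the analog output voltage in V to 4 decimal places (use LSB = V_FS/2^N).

LSB = 3.3 V / 2^12 = 0.806 mV.
V_out = 0 + 3893 × 0.000805664 V = 3.13645 V.

3.1365 V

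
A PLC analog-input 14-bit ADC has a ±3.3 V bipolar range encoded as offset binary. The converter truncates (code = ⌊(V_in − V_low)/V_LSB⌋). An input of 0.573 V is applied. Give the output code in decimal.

Full-scale span = 6.6 V; LSB = 6.6/2^14 = 402.83 µV.
(V_in − V_low)/LSB = (0.573 − (−3.3)) / 0.000402832 = 9614.429.
Floor → code 9614.

code 9614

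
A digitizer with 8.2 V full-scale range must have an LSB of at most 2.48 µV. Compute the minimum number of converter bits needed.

22 bits

Number of steps required ≥ 8.2 V / 2.48 µV = 3306451.61.
Need 2^N ≥ 3306451.61; 2^21 = 2097152, 2^22 = 4194304.
Minimum N = 22.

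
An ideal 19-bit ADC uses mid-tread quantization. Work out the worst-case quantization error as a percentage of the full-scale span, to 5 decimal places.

0.00010 %

Rounding → worst-case error = ½ LSB = V_FS/2^20, so 100/1048576 = 9.53674e-05 % of full scale.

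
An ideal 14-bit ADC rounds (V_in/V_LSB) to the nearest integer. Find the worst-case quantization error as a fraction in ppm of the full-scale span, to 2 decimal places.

Rounding → worst-case error = ½ LSB = V_FS/2^15, so 1e+06/32768 = 30.5176 ppm of full scale.

30.52 ppm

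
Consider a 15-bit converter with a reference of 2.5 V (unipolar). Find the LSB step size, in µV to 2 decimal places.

Full-scale span = 2.5 V.
LSB = 2.5 / 2^15 = 2.5 / 32768 = 7.62939e-05 V = 76.29 µV.

76.29 µV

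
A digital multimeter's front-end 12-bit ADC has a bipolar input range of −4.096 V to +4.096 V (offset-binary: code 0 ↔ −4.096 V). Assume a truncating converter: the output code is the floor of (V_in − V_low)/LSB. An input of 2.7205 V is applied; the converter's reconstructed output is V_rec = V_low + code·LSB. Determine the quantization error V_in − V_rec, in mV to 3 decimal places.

One LSB is 8.192 V / 4096 = 2.000 mV.
Scaled input = 3408.2500 LSBs, so code = 3408.
Code 3408 maps back to (−4.096) + 3408×0.002 V = 2.72 V.
Difference: 0.0005 V → 0.500 mV.

0.500 mV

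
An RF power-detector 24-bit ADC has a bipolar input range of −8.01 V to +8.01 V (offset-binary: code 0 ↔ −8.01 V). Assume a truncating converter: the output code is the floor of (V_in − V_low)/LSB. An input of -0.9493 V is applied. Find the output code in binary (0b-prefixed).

LSB = 16.02 V / 16777216 = 0.95 µV.
Input sits at 7394437.516 steps above V_low.
Floor → code 7394437.
In binary (0b-prefixed): 0b11100001101010010000101.

code 0b11100001101010010000101 (decimal 7394437)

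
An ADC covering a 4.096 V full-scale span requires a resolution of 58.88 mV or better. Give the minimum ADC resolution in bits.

7 bits

Number of steps required ≥ 4.096 V / 58.88 mV = 69.57.
Need 2^N ≥ 69.57; 2^6 = 64, 2^7 = 128.
Minimum N = 7.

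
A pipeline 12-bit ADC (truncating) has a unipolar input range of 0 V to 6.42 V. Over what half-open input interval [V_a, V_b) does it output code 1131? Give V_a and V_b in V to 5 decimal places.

[1.77271 V, 1.77428 V)

LSB = 6.42/2^12 = 1.567 mV.
V_a = V_low + 1131·LSB = 1.77271 V; V_b = V_low + 1132·LSB = 1.77428 V.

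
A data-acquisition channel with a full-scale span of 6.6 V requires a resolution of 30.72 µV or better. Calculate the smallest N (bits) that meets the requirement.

18 bits

Number of steps required ≥ 6.6 V / 30.72 µV = 214843.75.
Need 2^N ≥ 214843.75; 2^17 = 131072, 2^18 = 262144.
Minimum N = 18.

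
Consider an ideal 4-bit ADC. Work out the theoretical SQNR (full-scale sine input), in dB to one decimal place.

SNR ≈ 6.02·N + 1.76 dB = 6.02·4 + 1.76 = 25.84 dB.

25.8 dB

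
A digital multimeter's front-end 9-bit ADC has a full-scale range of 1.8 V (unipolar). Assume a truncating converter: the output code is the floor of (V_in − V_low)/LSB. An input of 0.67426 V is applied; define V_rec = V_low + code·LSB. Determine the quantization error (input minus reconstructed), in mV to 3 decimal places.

2.776 mV

LSB = 1.8/2^9 = 3.516 mV.
Scaled input = 191.7895 LSBs, so code = 191.
Code 191 maps back to 0 + 191×0.00351563 V = 0.67148438 V.
V_in − V_rec = 0.00277562 V = 2.776 mV.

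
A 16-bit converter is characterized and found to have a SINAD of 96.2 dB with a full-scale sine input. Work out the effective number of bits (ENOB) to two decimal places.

15.69 bits

ENOB = (SINAD − 1.76) / 6.02 = (96.2 − 1.76)/6.02 = 15.688.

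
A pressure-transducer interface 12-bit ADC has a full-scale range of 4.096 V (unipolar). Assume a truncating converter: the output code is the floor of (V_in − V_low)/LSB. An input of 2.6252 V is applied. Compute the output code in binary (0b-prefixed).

With 4096 levels over 4.096 V, one step is 1.000 mV.
Input sits at 2625.200 steps above V_low.
So the output code is 2625.
In binary (0b-prefixed): 0b101001000001.

code 0b101001000001 (decimal 2625)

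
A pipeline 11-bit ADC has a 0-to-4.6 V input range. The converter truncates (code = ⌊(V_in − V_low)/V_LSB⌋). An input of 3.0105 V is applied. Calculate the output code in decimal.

code 1340

LSB = 4.6 V / 2048 = 2.246 mV.
(3.0105 − 0) / 0.00224609 = 1340.327 LSBs.
⌊·⌋(1340.327) = 1340.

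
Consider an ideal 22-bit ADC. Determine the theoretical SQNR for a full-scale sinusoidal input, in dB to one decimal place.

134.2 dB

SNR ≈ 6.02·N + 1.76 dB = 6.02·22 + 1.76 = 134.20 dB.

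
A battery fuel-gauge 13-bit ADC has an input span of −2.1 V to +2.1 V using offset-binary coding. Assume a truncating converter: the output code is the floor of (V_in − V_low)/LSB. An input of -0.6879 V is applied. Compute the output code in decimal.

code 2754

LSB = 4.2 V / 8192 = 0.513 mV.
(-0.6879 − (−2.1)) / 0.000512695 = 2754.267 LSBs.
⌊·⌋(2754.267) = 2754.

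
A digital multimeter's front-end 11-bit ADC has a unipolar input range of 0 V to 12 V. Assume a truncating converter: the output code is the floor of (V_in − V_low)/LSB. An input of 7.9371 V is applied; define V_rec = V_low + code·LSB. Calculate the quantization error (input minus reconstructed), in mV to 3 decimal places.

LSB = 12/2^11 = 5.859 mV.
(V_in − V_low)/LSB = (7.9371 − 0)/0.00585938 = 1354.5984 → code 1354 (floor).
Reconstructed: 7.9335938 V.
Error = 7.9371 − 7.9335938 = 0.00350625 V = 3.506 mV.

3.506 mV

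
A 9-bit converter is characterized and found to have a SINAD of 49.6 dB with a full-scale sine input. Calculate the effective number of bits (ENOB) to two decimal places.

ENOB = (SINAD − 1.76) / 6.02 = (49.6 − 1.76)/6.02 = 7.947.

7.95 bits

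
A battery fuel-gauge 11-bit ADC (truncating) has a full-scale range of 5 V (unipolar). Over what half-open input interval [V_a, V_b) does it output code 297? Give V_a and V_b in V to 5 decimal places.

LSB = 5/2^11 = 2.441 mV.
V_a = V_low + 297·LSB = 0.725098 V; V_b = V_low + 298·LSB = 0.727539 V.

[0.72510 V, 0.72754 V)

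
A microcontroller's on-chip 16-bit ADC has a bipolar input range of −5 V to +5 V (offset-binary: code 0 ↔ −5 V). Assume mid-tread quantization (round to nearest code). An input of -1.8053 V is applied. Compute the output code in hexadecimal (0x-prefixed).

code 0x51C9 (decimal 20937)

Full-scale span = 10 V; LSB = 10/2^16 = 152.59 µV.
(-1.8053 − (−5)) / 0.000152588 = 20936.786 LSBs.
So the output code is 20937.
In hexadecimal (0x-prefixed): 0x51C9.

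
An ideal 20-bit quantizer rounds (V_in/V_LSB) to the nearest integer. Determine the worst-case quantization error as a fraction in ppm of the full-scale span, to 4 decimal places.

0.4768 ppm

Rounding → worst-case error = ½ LSB = V_FS/2^21, so 1e+06/2097152 = 0.476837 ppm of full scale.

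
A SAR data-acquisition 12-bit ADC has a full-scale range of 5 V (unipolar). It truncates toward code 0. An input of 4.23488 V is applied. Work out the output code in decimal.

code 3469

LSB = 5 V / 4096 = 1.221 mV.
Input sits at 3469.214 steps above V_low.
So the output code is 3469.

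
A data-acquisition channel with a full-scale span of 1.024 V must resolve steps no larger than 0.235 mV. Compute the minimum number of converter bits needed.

Number of steps required ≥ 1.024 V / 0.235 mV = 4357.45.
Need 2^N ≥ 4357.45; 2^12 = 4096, 2^13 = 8192.
Minimum N = 13.

13 bits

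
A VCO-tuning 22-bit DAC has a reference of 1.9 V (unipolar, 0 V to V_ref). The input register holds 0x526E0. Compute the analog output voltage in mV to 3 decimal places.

LSB = 1.9 V / 2^22 = 0.45 µV.
Code 0x526E0 = 337632 decimal.
V_out = 0 + 337632 × 4.52995e-07 V = 0.152946 V.
= 152.946 mV.

152.946 mV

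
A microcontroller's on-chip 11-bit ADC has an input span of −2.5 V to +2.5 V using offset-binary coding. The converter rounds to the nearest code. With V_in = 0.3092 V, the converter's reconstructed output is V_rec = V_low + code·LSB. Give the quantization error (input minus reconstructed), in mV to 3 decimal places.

LSB = 5/2^11 = 2.441 mV.
(V_in − V_low)/LSB = (0.3092 − (−2.5))/0.00244141 = 1150.6483 → code 1151 (round).
V_rec = (−2.5) + 1151·0.00244141 = 0.31005859 V.
Difference: -0.000858594 V → -0.859 mV.

-0.859 mV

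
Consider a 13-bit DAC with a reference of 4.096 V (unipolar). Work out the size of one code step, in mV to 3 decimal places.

Full-scale span = 4.096 V.
LSB = 4.096 / 2^13 = 4.096 / 8192 = 0.0005 V = 0.500 mV.

0.500 mV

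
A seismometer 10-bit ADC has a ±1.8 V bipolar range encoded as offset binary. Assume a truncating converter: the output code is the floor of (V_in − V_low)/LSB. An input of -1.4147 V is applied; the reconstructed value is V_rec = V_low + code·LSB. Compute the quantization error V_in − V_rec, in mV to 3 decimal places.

Step size: 3.6 V ÷ 2^10 = 3.516 mV.
(-1.4147 − (−1.8))/0.00351563 = 109.5964; ⌊·⌋ gives code 109.
V_rec = (−1.8) + 109·0.00351563 = -1.4167969 V.
V_in − V_rec = 0.00209688 V = 2.097 mV.

2.097 mV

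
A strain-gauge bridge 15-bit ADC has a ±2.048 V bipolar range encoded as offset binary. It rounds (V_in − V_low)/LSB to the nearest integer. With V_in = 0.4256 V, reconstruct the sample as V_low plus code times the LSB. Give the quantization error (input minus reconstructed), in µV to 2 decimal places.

One LSB is 4.096 V / 32768 = 125.00 µV.
(V_in − V_low)/LSB = (0.4256 − (−2.048))/0.000125 = 19788.8000 → code 19789 (round).
Reconstructed: 0.425625 V.
Error = 0.4256 − 0.425625 = -2.5e-05 V = -25.00 µV.

-25.00 µV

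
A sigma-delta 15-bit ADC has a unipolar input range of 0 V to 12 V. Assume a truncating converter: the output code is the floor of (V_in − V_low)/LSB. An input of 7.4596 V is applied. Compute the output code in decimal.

code 20369

Full-scale span = 12 V; LSB = 12/2^15 = 366.21 µV.
(7.4596 − 0) / 0.000366211 = 20369.681 LSBs.
Floor → code 20369.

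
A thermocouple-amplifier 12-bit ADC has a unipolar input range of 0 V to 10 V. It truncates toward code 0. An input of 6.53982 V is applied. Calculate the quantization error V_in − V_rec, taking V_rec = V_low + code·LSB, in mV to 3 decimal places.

1.734 mV

LSB = 10/2^12 = 2.441 mV.
(V_in − V_low)/LSB = (6.53982 − 0)/0.00244141 = 2678.7103 → code 2678 (floor).
Reconstructed: 6.5380859 V.
V_in − V_rec = 0.00173406 V = 1.734 mV.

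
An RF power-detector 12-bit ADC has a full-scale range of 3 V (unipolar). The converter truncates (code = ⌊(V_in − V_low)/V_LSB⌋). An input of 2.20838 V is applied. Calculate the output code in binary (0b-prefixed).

LSB = 3 V / 4096 = 0.732 mV.
Input sits at 3015.175 steps above V_low.
⌊·⌋(3015.175) = 3015.
In binary (0b-prefixed): 0b101111000111.

code 0b101111000111 (decimal 3015)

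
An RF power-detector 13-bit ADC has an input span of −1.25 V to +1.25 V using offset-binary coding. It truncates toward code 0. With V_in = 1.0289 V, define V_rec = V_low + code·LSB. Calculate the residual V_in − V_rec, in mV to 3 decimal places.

0.152 mV

Step size: 2.5 V ÷ 2^13 = 305.18 µV.
(V_in − V_low)/LSB = (1.0289 − (−1.25))/0.000305176 = 7467.4995 → code 7467 (floor).
V_rec = (−1.25) + 7467·0.000305176 = 1.0287476 V.
V_in − V_rec = 0.000152441 V = 0.152 mV.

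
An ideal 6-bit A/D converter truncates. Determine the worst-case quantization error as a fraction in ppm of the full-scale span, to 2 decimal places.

Truncating → worst-case error = 1 LSB = V_FS/2^6, so 1e+06/64 = 15625 ppm of full scale.

15625.00 ppm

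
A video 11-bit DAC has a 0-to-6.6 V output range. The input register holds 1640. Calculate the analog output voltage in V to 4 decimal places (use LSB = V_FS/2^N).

LSB = 6.6 V / 2^11 = 3.223 mV.
V_out = 0 + 1640 × 0.00322266 V = 5.28516 V.

5.2852 V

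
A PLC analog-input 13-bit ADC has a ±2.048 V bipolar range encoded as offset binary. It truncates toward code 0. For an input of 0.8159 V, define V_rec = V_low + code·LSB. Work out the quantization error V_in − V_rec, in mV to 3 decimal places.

One LSB is 4.096 V / 8192 = 0.500 mV.
Scaled input = 5727.8000 LSBs, so code = 5727.
Code 5727 maps back to (−2.048) + 5727×0.0005 V = 0.8155 V.
V_in − V_rec = 0.0004 V = 0.400 mV.

0.400 mV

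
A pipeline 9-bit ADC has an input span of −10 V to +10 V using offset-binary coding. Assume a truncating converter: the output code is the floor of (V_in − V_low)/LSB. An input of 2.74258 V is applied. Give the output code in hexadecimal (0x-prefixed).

LSB = 20 V / 512 = 39.062 mV.
Input sits at 326.210 steps above V_low.
Floor → code 326.
In hexadecimal (0x-prefixed): 0x146.

code 0x146 (decimal 326)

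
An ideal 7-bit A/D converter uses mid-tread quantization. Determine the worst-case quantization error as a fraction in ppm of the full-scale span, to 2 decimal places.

Rounding → worst-case error = ½ LSB = V_FS/2^8, so 1e+06/256 = 3906.25 ppm of full scale.

3906.25 ppm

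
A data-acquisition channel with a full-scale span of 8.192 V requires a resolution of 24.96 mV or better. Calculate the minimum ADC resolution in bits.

Number of steps required ≥ 8.192 V / 24.96 mV = 328.21.
Need 2^N ≥ 328.21; 2^8 = 256, 2^9 = 512.
Minimum N = 9.

9 bits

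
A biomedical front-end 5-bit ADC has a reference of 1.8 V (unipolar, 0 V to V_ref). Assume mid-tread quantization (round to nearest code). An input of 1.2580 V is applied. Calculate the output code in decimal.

code 22

With 32 levels over 1.8 V, one step is 56.250 mV.
Input sits at 22.364 steps above V_low.
round(22.364) = 22.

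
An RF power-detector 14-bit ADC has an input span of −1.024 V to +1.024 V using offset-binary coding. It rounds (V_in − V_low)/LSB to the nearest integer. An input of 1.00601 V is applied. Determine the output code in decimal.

code 16240

LSB = 2.048 V / 16384 = 125.00 µV.
(1.00601 − (−1.024)) / 0.000125 = 16240.080 LSBs.
round(16240.080) = 16240.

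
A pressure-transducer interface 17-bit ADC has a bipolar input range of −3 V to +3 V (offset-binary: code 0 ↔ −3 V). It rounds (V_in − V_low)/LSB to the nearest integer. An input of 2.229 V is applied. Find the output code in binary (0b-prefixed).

LSB = 6 V / 131072 = 45.78 µV.
Input sits at 114229.248 steps above V_low.
Round → code 114229.
In binary (0b-prefixed): 0b11011111000110101.

code 0b11011111000110101 (decimal 114229)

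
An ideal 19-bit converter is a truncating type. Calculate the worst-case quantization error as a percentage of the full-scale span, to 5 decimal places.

Truncating → worst-case error = 1 LSB = V_FS/2^19, so 100/524288 = 0.000190735 % of full scale.

0.00019 %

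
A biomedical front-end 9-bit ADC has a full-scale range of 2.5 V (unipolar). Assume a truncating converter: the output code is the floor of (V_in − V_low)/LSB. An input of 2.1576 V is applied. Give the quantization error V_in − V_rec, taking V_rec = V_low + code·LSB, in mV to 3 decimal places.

4.280 mV

One LSB is 2.5 V / 512 = 4.883 mV.
(V_in − V_low)/LSB = (2.1576 − 0)/0.00488281 = 441.8765 → code 441 (floor).
Code 441 maps back to 0 + 441×0.00488281 V = 2.1533203 V.
V_in − V_rec = 0.00427969 V = 4.280 mV.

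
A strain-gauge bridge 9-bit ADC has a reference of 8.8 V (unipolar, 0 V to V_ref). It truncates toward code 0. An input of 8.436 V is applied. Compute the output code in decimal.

Full-scale span = 8.8 V; LSB = 8.8/2^9 = 17.188 mV.
(V_in − V_low)/LSB = (8.436 − 0) / 0.0171875 = 490.822.
⌊·⌋(490.822) = 490.

code 490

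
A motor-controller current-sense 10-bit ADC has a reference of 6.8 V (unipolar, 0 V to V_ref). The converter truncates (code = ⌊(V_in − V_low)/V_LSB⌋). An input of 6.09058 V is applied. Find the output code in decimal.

With 1024 levels over 6.8 V, one step is 6.641 mV.
(6.09058 − 0) / 0.00664062 = 917.170 LSBs.
Floor → code 917.

code 917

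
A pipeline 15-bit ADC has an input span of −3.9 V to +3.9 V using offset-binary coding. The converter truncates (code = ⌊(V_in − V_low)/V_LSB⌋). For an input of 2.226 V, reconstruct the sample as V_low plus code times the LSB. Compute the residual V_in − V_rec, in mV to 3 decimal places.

Step size: 7.8 V ÷ 2^15 = 238.04 µV.
(V_in − V_low)/LSB = (2.226 − (−3.9))/0.000238037 = 25735.4831 → code 25735 (floor).
V_rec = (−3.9) + 25735·0.000238037 = 2.225885 V.
Error = 2.226 − 2.225885 = 0.00011499 V = 0.115 mV.

0.115 mV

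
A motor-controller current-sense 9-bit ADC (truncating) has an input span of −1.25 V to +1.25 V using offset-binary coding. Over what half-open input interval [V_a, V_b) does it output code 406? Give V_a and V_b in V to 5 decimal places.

[0.73242 V, 0.73730 V)

LSB = 2.5/2^9 = 4.883 mV.
V_a = V_low + 406·LSB = 0.732422 V; V_b = V_low + 407·LSB = 0.737305 V.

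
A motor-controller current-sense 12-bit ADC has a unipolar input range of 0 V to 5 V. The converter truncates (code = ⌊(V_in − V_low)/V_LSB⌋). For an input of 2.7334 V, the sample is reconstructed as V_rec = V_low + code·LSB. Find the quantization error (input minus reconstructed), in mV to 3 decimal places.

0.246 mV

Step size: 5 V ÷ 2^12 = 1.221 mV.
Scaled input = 2239.2013 LSBs, so code = 2239.
Reconstructed: 2.7331543 V.
Error = 2.7334 − 2.7331543 = 0.000245703 V = 0.246 mV.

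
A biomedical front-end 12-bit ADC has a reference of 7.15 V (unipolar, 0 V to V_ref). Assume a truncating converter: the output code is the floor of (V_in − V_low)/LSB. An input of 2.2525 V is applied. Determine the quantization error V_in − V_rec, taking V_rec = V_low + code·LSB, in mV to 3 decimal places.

0.669 mV

Step size: 7.15 V ÷ 2^12 = 1.746 mV.
(V_in − V_low)/LSB = (2.2525 − 0)/0.00174561 = 1290.3832 → code 1290 (floor).
Code 1290 maps back to 0 + 1290×0.00174561 V = 2.2518311 V.
Error = 2.2525 − 2.2518311 = 0.000668945 V = 0.669 mV.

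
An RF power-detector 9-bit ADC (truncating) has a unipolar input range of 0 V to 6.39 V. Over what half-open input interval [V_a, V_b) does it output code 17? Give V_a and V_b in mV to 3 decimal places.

[212.168 mV, 224.648 mV)

LSB = 6.39/2^9 = 12.480 mV.
V_a = V_low + 17·LSB = 0.212168 V; V_b = V_low + 18·LSB = 0.224648 V.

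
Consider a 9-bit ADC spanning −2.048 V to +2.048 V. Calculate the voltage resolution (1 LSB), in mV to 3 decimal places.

8.000 mV

Full-scale span = 4.096 V.
LSB = 4.096 / 2^9 = 4.096 / 512 = 0.008 V = 8.000 mV.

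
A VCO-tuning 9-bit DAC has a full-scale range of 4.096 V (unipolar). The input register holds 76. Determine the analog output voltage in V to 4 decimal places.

0.6080 V

LSB = 4.096 V / 2^9 = 8.000 mV.
V_out = 0 + 76 × 0.008 V = 0.608 V.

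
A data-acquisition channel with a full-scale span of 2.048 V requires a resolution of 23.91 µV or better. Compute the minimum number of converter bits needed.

Number of steps required ≥ 2.048 V / 23.91 µV = 85654.54.
Need 2^N ≥ 85654.54; 2^16 = 65536, 2^17 = 131072.
Minimum N = 17.

17 bits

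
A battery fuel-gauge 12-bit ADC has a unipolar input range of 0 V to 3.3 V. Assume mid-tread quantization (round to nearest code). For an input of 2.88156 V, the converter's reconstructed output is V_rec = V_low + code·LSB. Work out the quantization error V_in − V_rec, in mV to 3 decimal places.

Step size: 3.3 V ÷ 2^12 = 0.806 mV.
(V_in − V_low)/LSB = (2.88156 − 0)/0.000805664 = 3576.6272 → code 3577 (round).
V_rec = 0 + 3577·0.000805664 = 2.8818604 V.
Difference: -0.000300352 V → -0.300 mV.

-0.300 mV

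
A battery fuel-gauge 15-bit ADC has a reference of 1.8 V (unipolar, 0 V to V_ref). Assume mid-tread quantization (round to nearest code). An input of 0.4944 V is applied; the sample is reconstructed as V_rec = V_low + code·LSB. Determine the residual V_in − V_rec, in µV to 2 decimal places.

Step size: 1.8 V ÷ 2^15 = 54.93 µV.
Scaled input = 9000.2773 LSBs, so code = 9000.
V_rec = 0 + 9000·5.49316e-05 = 0.49438477 V.
V_in − V_rec = 1.52344e-05 V = 15.23 µV.

15.23 µV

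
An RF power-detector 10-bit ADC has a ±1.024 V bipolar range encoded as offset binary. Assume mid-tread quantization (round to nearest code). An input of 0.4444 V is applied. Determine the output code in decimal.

code 734

Full-scale span = 2.048 V; LSB = 2.048/2^10 = 2.000 mV.
(V_in − V_low)/LSB = (0.4444 − (−1.024)) / 0.002 = 734.200.
Round → code 734.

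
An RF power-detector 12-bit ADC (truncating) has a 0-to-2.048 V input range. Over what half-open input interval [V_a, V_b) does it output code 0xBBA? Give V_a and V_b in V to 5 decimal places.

LSB = 2.048/2^12 = 0.500 mV.
Code 0xBBA = 3002 decimal.
V_a = V_low + 3002·LSB = 1.501 V; V_b = V_low + 3003·LSB = 1.5015 V.

[1.50100 V, 1.50150 V)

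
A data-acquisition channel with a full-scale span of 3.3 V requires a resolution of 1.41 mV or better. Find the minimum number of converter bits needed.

12 bits

Number of steps required ≥ 3.3 V / 1.41 mV = 2340.43.
Need 2^N ≥ 2340.43; 2^11 = 2048, 2^12 = 4096.
Minimum N = 12.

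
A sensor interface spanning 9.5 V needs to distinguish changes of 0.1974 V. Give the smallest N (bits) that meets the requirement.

6 bits

Number of steps required ≥ 9.5 V / 0.1974 V = 48.13.
Need 2^N ≥ 48.13; 2^5 = 32, 2^6 = 64.
Minimum N = 6.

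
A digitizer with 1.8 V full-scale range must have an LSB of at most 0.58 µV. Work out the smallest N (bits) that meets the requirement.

Number of steps required ≥ 1.8 V / 0.58 µV = 3103448.28.
Need 2^N ≥ 3103448.28; 2^21 = 2097152, 2^22 = 4194304.
Minimum N = 22.

22 bits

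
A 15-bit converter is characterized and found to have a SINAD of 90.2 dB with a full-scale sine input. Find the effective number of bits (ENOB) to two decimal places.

ENOB = (SINAD − 1.76) / 6.02 = (90.2 − 1.76)/6.02 = 14.691.

14.69 bits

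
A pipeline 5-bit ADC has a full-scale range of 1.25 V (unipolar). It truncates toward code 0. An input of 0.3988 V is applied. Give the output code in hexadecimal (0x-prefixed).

code 0xA (decimal 10)

Full-scale span = 1.25 V; LSB = 1.25/2^5 = 39.062 mV.
(V_in − V_low)/LSB = (0.3988 − 0) / 0.0390625 = 10.209.
⌊·⌋(10.209) = 10.
In hexadecimal (0x-prefixed): 0xA.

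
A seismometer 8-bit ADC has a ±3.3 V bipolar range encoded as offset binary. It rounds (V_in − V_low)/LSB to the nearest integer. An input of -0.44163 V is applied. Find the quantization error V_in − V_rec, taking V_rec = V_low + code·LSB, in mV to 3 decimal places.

Step size: 6.6 V ÷ 2^8 = 25.781 mV.
(V_in − V_low)/LSB = (-0.44163 − (−3.3))/0.0257812 = 110.8701 → code 111 (round).
Code 111 maps back to (−3.3) + 111×0.0257812 V = -0.43828125 V.
Error = -0.44163 − (−0.43828125) = -0.00334875 V = -3.349 mV.

-3.349 mV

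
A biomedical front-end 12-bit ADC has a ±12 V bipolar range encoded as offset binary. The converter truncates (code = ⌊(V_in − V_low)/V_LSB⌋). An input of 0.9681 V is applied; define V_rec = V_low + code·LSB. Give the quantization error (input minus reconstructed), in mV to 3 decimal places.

LSB = 24/2^12 = 5.859 mV.
Scaled input = 2213.2224 LSBs, so code = 2213.
Reconstructed: 0.96679688 V.
Error = 0.9681 − 0.96679688 = 0.00130313 V = 1.303 mV.

1.303 mV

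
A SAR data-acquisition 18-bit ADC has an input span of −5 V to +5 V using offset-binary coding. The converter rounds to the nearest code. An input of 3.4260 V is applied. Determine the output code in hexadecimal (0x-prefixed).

code 0x35ED3 (decimal 220883)

With 262144 levels over 10 V, one step is 38.15 µV.
(3.4260 − (−5)) / 3.8147e-05 = 220882.534 LSBs.
Round → code 220883.
In hexadecimal (0x-prefixed): 0x35ED3.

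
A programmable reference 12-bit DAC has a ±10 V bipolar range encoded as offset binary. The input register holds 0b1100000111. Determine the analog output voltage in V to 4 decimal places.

LSB = 20 V / 2^12 = 4.883 mV.
Code 0b1100000111 = 775 decimal.
V_out = (−10) + 775 × 0.00488281 V = -6.21582 V.

-6.2158 V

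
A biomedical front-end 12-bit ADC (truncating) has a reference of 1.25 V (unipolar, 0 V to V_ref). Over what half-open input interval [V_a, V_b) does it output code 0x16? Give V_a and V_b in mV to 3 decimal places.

[6.714 mV, 7.019 mV)

LSB = 1.25/2^12 = 305.18 µV.
Code 0x16 = 22 decimal.
V_a = V_low + 22·LSB = 0.00671387 V; V_b = V_low + 23·LSB = 0.00701904 V.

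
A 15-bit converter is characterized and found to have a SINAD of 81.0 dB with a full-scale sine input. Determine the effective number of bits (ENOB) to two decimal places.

13.16 bits

ENOB = (SINAD − 1.76) / 6.02 = (81.0 − 1.76)/6.02 = 13.163.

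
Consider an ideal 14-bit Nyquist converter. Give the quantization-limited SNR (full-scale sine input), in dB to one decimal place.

86.0 dB

SNR ≈ 6.02·N + 1.76 dB = 6.02·14 + 1.76 = 86.04 dB.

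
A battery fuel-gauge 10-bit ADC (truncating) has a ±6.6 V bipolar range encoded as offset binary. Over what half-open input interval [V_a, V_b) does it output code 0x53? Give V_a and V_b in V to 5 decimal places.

LSB = 13.2/2^10 = 12.891 mV.
Code 0x53 = 83 decimal.
V_a = V_low + 83·LSB = -5.53008 V; V_b = V_low + 84·LSB = -5.51719 V.

[-5.53008 V, -5.51719 V)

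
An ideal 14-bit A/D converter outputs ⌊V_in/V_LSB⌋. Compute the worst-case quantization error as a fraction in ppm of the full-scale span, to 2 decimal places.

61.04 ppm

Truncating → worst-case error = 1 LSB = V_FS/2^14, so 1e+06/16384 = 61.0352 ppm of full scale.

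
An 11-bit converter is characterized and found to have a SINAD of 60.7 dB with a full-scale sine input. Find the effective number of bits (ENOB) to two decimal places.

ENOB = (SINAD − 1.76) / 6.02 = (60.7 − 1.76)/6.02 = 9.791.

9.79 bits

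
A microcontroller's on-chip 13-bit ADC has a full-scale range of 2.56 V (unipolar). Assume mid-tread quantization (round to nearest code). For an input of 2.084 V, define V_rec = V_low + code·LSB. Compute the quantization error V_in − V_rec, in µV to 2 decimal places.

LSB = 2.56/2^13 = 312.50 µV.
Scaled input = 6668.8000 LSBs, so code = 6669.
Reconstructed: 2.0840625 V.
Difference: -6.25e-05 V → -62.50 µV.

-62.50 µV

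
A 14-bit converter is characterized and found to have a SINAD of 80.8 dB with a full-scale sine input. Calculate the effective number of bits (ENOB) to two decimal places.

13.13 bits

ENOB = (SINAD − 1.76) / 6.02 = (80.8 − 1.76)/6.02 = 13.130.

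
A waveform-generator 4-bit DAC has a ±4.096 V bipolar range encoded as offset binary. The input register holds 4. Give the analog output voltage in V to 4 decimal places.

LSB = 8.192 V / 2^4 = 0.5120 V.
V_out = (−4.096) + 4 × 0.512 V = -2.048 V.

-2.0480 V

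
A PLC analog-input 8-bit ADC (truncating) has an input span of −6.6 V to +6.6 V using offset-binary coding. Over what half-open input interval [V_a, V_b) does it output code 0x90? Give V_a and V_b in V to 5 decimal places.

[0.82500 V, 0.87656 V)

LSB = 13.2/2^8 = 51.562 mV.
Code 0x90 = 144 decimal.
V_a = V_low + 144·LSB = 0.825 V; V_b = V_low + 145·LSB = 0.876563 V.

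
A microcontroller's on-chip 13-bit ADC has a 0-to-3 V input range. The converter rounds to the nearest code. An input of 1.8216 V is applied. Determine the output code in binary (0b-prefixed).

With 8192 levels over 3 V, one step is 366.21 µV.
Input sits at 4974.182 steps above V_low.
So the output code is 4974.
In binary (0b-prefixed): 0b1001101101110.

code 0b1001101101110 (decimal 4974)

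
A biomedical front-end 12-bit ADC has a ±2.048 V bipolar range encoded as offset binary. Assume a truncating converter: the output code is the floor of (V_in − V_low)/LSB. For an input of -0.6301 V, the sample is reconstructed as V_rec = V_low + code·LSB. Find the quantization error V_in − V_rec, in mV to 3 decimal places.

LSB = 4.096/2^12 = 1.000 mV.
(-0.6301 − (−2.048))/0.001 = 1417.9000; ⌊·⌋ gives code 1417.
V_rec = (−2.048) + 1417·0.001 = -0.631 V.
Error = -0.6301 − (−0.631) = 0.0009 V = 0.900 mV.

0.900 mV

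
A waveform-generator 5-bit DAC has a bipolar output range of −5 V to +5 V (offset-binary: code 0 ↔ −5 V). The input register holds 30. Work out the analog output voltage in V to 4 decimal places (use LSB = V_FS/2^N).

LSB = 10 V / 2^5 = 312.500 mV.
V_out = (−5) + 30 × 0.3125 V = 4.375 V.

4.3750 V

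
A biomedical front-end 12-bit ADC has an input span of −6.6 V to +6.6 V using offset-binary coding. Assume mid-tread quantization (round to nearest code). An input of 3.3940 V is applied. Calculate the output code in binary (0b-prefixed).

With 4096 levels over 13.2 V, one step is 3.223 mV.
Input sits at 3101.168 steps above V_low.
Round → code 3101.
In binary (0b-prefixed): 0b110000011101.

code 0b110000011101 (decimal 3101)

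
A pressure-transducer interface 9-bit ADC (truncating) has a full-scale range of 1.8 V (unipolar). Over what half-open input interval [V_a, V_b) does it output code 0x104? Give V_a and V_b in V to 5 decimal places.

[0.91406 V, 0.91758 V)

LSB = 1.8/2^9 = 3.516 mV.
Code 0x104 = 260 decimal.
V_a = V_low + 260·LSB = 0.914062 V; V_b = V_low + 261·LSB = 0.917578 V.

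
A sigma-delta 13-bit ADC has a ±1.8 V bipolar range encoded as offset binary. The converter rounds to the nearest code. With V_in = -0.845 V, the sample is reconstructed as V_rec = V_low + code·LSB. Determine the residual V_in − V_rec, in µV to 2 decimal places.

68.36 µV

LSB = 3.6/2^13 = 439.45 µV.
Scaled input = 2173.1556 LSBs, so code = 2173.
Reconstructed: -0.84506836 V.
Error = -0.845 − (−0.84506836) = 6.83594e-05 V = 68.36 µV.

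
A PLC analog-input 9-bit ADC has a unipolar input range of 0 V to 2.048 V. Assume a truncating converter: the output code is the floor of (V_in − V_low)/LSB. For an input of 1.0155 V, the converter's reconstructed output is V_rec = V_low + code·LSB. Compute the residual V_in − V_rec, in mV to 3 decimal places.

One LSB is 2.048 V / 512 = 4.000 mV.
Scaled input = 253.8750 LSBs, so code = 253.
Reconstructed: 1.012 V.
Error = 1.0155 − 1.012 = 0.0035 V = 3.500 mV.

3.500 mV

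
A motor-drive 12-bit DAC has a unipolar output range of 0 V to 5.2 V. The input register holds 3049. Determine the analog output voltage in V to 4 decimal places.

LSB = 5.2 V / 2^12 = 1.270 mV.
V_out = 0 + 3049 × 0.00126953 V = 3.8708 V.

3.8708 V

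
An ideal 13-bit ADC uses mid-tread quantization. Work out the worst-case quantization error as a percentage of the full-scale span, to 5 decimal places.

Rounding → worst-case error = ½ LSB = V_FS/2^14, so 100/16384 = 0.00610352 % of full scale.

0.00610 %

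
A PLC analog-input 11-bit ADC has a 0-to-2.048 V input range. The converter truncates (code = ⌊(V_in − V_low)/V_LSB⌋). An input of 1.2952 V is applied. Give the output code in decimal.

Full-scale span = 2.048 V; LSB = 2.048/2^11 = 1.000 mV.
(V_in − V_low)/LSB = (1.2952 − 0) / 0.001 = 1295.200.
⌊·⌋(1295.200) = 1295.

code 1295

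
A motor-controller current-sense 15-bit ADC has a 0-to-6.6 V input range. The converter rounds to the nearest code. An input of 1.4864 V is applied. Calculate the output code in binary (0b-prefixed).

LSB = 6.6 V / 32768 = 201.42 µV.
(V_in − V_low)/LSB = (1.4864 − 0) / 0.000201416 = 7379.751.
Round → code 7380.
In binary (0b-prefixed): 0b1110011010100.

code 0b1110011010100 (decimal 7380)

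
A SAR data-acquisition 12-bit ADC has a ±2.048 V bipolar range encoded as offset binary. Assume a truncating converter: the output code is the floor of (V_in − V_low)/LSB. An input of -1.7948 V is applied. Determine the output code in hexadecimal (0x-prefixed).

code 0xFD (decimal 253)

With 4096 levels over 4.096 V, one step is 1.000 mV.
(V_in − V_low)/LSB = (-1.7948 − (−2.048)) / 0.001 = 253.200.
⌊·⌋(253.200) = 253.
In hexadecimal (0x-prefixed): 0xFD.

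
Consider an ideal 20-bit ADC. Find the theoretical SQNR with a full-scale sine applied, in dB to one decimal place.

122.2 dB

SNR ≈ 6.02·N + 1.76 dB = 6.02·20 + 1.76 = 122.16 dB.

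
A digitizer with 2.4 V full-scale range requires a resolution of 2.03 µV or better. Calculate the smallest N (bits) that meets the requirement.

21 bits

Number of steps required ≥ 2.4 V / 2.03 µV = 1182266.01.
Need 2^N ≥ 1182266.01; 2^20 = 1048576, 2^21 = 2097152.
Minimum N = 21.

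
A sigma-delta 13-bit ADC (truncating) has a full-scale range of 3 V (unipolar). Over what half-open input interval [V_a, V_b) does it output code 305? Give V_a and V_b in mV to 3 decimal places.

[111.694 mV, 112.061 mV)

LSB = 3/2^13 = 366.21 µV.
V_a = V_low + 305·LSB = 0.111694 V; V_b = V_low + 306·LSB = 0.112061 V.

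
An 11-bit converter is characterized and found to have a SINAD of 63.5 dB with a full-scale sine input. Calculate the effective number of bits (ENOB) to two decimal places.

10.26 bits

ENOB = (SINAD − 1.76) / 6.02 = (63.5 − 1.76)/6.02 = 10.256.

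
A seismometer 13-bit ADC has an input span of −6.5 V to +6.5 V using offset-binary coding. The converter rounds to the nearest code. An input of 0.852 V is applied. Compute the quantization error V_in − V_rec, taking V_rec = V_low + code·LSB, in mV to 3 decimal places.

-0.173 mV

LSB = 13/2^13 = 1.587 mV.
(V_in − V_low)/LSB = (0.852 − (−6.5))/0.00158691 = 4632.8911 → code 4633 (round).
Reconstructed: 0.85217285 V.
Difference: -0.000172852 V → -0.173 mV.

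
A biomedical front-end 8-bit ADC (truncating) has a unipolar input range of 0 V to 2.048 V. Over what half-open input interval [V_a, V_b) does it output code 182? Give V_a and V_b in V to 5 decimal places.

[1.45600 V, 1.46400 V)

LSB = 2.048/2^8 = 8.000 mV.
V_a = V_low + 182·LSB = 1.456 V; V_b = V_low + 183·LSB = 1.464 V.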